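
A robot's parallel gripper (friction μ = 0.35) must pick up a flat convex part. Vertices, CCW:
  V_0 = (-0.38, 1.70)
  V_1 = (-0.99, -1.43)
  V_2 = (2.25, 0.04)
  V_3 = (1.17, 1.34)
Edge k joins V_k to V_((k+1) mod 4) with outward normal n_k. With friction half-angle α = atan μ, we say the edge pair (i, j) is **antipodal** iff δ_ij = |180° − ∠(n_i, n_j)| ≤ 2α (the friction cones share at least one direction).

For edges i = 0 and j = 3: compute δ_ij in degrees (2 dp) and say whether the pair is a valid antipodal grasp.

α = atan 0.35 = 19.29°;  2α = 38.58°
edge 0: e_0 = (-0.61, -3.13);  n_0 = (-0.9815, +0.1913)
edge 3: e_3 = (-1.55, +0.36);  n_3 = (+0.2262, +0.9741)
∠(n_0, n_3) = 92.05°
δ = |180° − 92.05°| = 87.95°
87.95° > 2α = 38.58°  →  invalid

δ = 87.95°, invalid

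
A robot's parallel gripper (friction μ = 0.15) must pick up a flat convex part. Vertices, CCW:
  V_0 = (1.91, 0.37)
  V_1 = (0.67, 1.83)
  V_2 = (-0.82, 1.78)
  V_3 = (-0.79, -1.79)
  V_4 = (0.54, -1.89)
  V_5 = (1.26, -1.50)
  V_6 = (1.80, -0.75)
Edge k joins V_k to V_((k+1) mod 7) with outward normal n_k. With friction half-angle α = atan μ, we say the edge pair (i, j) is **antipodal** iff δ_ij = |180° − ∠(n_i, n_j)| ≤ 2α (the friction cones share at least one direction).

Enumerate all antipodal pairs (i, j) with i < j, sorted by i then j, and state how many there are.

count = 2; pairs: (1,3), (2,6)

α = atan 0.15 = 8.53°;  2α = 17.06°
n_0 = (+0.7622, +0.6473)
n_1 = (-0.0335, +0.9994)
n_2 = (-1.0000, -0.0084)
n_3 = (-0.0750, -0.9972)
n_4 = (+0.4763, -0.8793)
n_5 = (+0.8115, -0.5843)
n_6 = (+0.9952, -0.0977)
  (0,1): δ = 128.42°  ·
  (0,2): δ = 39.86°  ·
  (0,3): δ = 45.36°  ·
  (0,4): δ = 78.10°  ·
  (0,5): δ = 103.90°  ·
  (0,6): δ = 134.05°  ·
  (1,2): δ = 91.44°  ·
  (1,3): δ = 6.22°  ✓
  (1,4): δ = 26.52°  ·
  (1,5): δ = 52.32°  ·
  (1,6): δ = 82.47°  ·
  (2,3): δ = 94.78°  ·
  (2,4): δ = 62.04°  ·
  (2,5): δ = 36.24°  ·
  (2,6): δ = 6.09°  ✓
  (3,4): δ = 147.26°  ·
  (3,5): δ = 121.45°  ·
  (3,6): δ = 91.31°  ·
  (4,5): δ = 154.20°  ·
  (4,6): δ = 124.05°  ·
  (5,6): δ = 149.86°  ·
antipodal pairs: 2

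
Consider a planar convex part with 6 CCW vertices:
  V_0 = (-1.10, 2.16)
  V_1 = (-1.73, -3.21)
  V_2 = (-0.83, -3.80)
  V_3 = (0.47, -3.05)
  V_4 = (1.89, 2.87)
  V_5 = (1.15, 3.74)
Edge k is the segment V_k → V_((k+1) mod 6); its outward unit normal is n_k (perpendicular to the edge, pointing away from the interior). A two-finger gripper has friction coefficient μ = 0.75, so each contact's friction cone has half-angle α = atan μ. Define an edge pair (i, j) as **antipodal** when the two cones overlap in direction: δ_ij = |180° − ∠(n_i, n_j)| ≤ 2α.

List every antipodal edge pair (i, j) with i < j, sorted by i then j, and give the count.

α = atan 0.75 = 36.87°;  2α = 73.74°
n_0 = (-0.9932, +0.1165)
n_1 = (-0.5483, -0.8363)
n_2 = (+0.4997, -0.8662)
n_3 = (+0.9724, -0.2332)
n_4 = (+0.7617, +0.6479)
n_5 = (-0.5747, +0.8184)
  (0,1): δ = 116.56°  ·
  (0,2): δ = 53.33°  ✓
  (0,3): δ = 6.80°  ✓
  (0,4): δ = 47.07°  ✓
  (0,5): δ = 131.77°  ·
  (1,2): δ = 116.77°  ·
  (1,3): δ = 70.24°  ✓
  (1,4): δ = 16.37°  ✓
  (1,5): δ = 68.32°  ✓
  (2,3): δ = 133.47°  ·
  (2,4): δ = 79.60°  ·
  (2,5): δ = 5.10°  ✓
  (3,4): δ = 126.13°  ·
  (3,5): δ = 41.43°  ✓
  (4,5): δ = 95.31°  ·
antipodal pairs: 8

count = 8; pairs: (0,2), (0,3), (0,4), (1,3), (1,4), (1,5), (2,5), (3,5)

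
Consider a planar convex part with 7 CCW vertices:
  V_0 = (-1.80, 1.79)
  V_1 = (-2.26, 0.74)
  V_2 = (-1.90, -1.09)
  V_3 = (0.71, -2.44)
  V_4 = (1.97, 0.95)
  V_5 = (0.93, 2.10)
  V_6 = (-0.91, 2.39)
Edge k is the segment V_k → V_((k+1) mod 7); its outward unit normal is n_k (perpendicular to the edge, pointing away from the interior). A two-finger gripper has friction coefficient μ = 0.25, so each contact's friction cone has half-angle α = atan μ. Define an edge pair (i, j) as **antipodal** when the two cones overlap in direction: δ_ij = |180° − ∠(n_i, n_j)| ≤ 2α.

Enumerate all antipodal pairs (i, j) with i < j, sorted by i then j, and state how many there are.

count = 3; pairs: (0,3), (2,4), (2,5)

α = atan 0.25 = 14.04°;  2α = 28.07°
n_0 = (-0.9160, +0.4013)
n_1 = (-0.9812, -0.1930)
n_2 = (-0.4594, -0.8882)
n_3 = (+0.9373, -0.3484)
n_4 = (+0.7417, +0.6707)
n_5 = (+0.1557, +0.9878)
n_6 = (-0.5590, +0.8292)
  (0,1): δ = 145.21°  ·
  (0,2): δ = 93.69°  ·
  (0,3): δ = 3.27°  ✓
  (0,4): δ = 65.78°  ·
  (0,5): δ = 104.70°  ·
  (0,6): δ = 147.64°  ·
  (1,2): δ = 128.48°  ·
  (1,3): δ = 31.52°  ·
  (1,4): δ = 31.00°  ·
  (1,5): δ = 69.91°  ·
  (1,6): δ = 112.86°  ·
  (2,3): δ = 83.04°  ·
  (2,4): δ = 20.53°  ✓
  (2,5): δ = 18.39°  ✓
  (2,6): δ = 61.34°  ·
  (3,4): δ = 117.49°  ·
  (3,5): δ = 78.57°  ·
  (3,6): δ = 35.62°  ·
  (4,5): δ = 141.08°  ·
  (4,6): δ = 98.14°  ·
  (5,6): δ = 137.06°  ·
antipodal pairs: 3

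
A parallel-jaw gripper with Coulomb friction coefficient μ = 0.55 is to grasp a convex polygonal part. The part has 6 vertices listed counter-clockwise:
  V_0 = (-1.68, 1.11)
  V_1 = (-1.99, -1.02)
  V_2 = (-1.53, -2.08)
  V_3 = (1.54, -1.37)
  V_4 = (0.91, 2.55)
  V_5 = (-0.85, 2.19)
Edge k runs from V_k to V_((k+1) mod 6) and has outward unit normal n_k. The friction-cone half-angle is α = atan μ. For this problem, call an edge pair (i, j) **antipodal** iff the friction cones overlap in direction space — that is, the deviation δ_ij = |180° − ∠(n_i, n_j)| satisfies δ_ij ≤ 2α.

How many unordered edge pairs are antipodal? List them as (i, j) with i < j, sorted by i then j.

count = 5; pairs: (0,3), (1,3), (2,4), (2,5), (3,5)

α = atan 0.55 = 28.81°;  2α = 57.62°
n_0 = (-0.9896, +0.1440)
n_1 = (-0.9173, -0.3981)
n_2 = (+0.2253, -0.9743)
n_3 = (+0.9873, +0.1587)
n_4 = (-0.2004, +0.9797)
n_5 = (-0.7929, +0.6094)
  (0,1): δ = 148.26°  ·
  (0,2): δ = 68.70°  ·
  (0,3): δ = 17.41°  ✓
  (0,4): δ = 109.84°  ·
  (0,5): δ = 150.74°  ·
  (1,2): δ = 100.44°  ·
  (1,3): δ = 14.33°  ✓
  (1,4): δ = 78.10°  ·
  (1,5): δ = 119.00°  ·
  (2,3): δ = 93.89°  ·
  (2,4): δ = 1.46°  ✓
  (2,5): δ = 39.44°  ✓
  (3,4): δ = 87.57°  ·
  (3,5): δ = 46.67°  ✓
  (4,5): δ = 139.10°  ·
antipodal pairs: 5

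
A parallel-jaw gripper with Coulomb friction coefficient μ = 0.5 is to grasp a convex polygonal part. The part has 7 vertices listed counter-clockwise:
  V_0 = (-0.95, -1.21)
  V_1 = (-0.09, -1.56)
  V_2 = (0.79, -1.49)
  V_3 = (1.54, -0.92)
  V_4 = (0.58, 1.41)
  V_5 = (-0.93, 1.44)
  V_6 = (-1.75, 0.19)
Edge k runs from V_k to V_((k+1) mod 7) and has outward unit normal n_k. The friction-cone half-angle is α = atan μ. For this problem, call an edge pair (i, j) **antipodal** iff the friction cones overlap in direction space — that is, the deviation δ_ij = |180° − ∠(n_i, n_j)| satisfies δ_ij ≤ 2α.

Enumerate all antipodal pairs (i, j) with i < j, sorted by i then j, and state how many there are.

count = 7; pairs: (0,3), (0,4), (1,4), (1,5), (2,4), (2,5), (3,6)

α = atan 0.5 = 26.57°;  2α = 53.13°
n_0 = (-0.3770, -0.9262)
n_1 = (+0.0793, -0.9969)
n_2 = (+0.6051, -0.7962)
n_3 = (+0.9246, +0.3809)
n_4 = (+0.0199, +0.9998)
n_5 = (-0.8361, +0.5485)
n_6 = (-0.8682, -0.4961)
  (0,1): δ = 153.31°  ·
  (0,2): δ = 120.62°  ·
  (0,3): δ = 45.46°  ✓
  (0,4): δ = 21.01°  ✓
  (0,5): δ = 78.88°  ·
  (0,6): δ = 141.89°  ·
  (1,2): δ = 147.31°  ·
  (1,3): δ = 72.16°  ·
  (1,4): δ = 5.69°  ✓
  (1,5): δ = 52.19°  ✓
  (1,6): δ = 115.20°  ·
  (2,3): δ = 104.84°  ·
  (2,4): δ = 38.37°  ✓
  (2,5): δ = 19.50°  ✓
  (2,6): δ = 82.51°  ·
  (3,4): δ = 113.53°  ·
  (3,5): δ = 55.66°  ·
  (3,6): δ = 7.35°  ✓
  (4,5): δ = 122.13°  ·
  (4,6): δ = 59.12°  ·
  (5,6): δ = 116.99°  ·
antipodal pairs: 7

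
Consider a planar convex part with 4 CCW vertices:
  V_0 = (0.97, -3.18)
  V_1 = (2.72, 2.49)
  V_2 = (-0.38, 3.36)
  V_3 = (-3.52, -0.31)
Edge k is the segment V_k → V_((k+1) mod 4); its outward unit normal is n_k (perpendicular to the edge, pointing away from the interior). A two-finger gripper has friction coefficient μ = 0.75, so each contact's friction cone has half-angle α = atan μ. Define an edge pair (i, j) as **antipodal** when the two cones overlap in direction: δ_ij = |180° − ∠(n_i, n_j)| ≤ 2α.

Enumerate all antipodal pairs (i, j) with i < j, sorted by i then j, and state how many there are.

count = 2; pairs: (0,2), (1,3)

α = atan 0.75 = 36.87°;  2α = 73.74°
n_0 = (+0.9555, -0.2949)
n_1 = (+0.2702, +0.9628)
n_2 = (-0.7598, +0.6501)
n_3 = (-0.5386, -0.8426)
  (0,1): δ = 88.52°  ·
  (0,2): δ = 23.40°  ✓
  (0,3): δ = 74.57°  ·
  (1,2): δ = 114.87°  ·
  (1,3): δ = 16.91°  ✓
  (2,3): δ = 82.04°  ·
antipodal pairs: 2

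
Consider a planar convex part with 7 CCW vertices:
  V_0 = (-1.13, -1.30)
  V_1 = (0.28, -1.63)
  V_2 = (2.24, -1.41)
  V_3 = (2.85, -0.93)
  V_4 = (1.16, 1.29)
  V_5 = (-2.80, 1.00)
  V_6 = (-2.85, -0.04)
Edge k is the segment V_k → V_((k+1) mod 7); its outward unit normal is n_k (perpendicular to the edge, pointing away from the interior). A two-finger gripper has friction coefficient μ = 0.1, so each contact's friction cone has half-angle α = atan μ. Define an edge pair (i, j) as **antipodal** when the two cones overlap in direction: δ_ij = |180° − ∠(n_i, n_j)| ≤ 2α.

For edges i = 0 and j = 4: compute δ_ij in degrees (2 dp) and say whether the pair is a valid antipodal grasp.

δ = 17.36°, invalid

α = atan 0.1 = 5.71°;  2α = 11.42°
edge 0: e_0 = (+1.41, -0.33);  n_0 = (-0.2279, -0.9737)
edge 4: e_4 = (-3.96, -0.29);  n_4 = (-0.0730, +0.9973)
∠(n_0, n_4) = 162.64°
δ = |180° − 162.64°| = 17.36°
17.36° > 2α = 11.42°  →  invalid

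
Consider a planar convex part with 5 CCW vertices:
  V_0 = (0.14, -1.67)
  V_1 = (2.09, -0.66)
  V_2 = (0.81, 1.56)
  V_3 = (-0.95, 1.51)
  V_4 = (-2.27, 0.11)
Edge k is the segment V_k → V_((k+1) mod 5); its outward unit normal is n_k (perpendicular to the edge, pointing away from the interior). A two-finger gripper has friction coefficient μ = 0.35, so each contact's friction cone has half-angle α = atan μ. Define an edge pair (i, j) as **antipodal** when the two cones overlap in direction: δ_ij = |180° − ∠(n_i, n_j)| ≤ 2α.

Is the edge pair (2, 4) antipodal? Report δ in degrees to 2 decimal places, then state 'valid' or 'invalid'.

δ = 38.08°, valid

α = atan 0.35 = 19.29°;  2α = 38.58°
edge 2: e_2 = (-1.76, -0.05);  n_2 = (-0.0284, +0.9996)
edge 4: e_4 = (+2.41, -1.78);  n_4 = (-0.5941, -0.8044)
∠(n_2, n_4) = 141.92°
δ = |180° − 141.92°| = 38.08°
38.08° ≤ 2α = 38.58°  →  valid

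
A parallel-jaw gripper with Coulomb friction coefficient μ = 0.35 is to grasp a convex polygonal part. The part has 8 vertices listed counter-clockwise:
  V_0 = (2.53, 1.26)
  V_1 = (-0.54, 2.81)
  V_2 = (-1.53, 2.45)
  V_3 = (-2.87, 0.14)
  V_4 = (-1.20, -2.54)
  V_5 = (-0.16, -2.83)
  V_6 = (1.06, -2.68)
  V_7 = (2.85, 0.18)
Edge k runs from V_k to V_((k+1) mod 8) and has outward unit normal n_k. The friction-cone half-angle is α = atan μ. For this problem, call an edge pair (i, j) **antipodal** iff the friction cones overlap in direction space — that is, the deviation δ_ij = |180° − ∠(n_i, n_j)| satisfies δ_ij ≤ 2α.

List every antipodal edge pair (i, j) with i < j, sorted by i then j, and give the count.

α = atan 0.35 = 19.29°;  2α = 38.58°
n_0 = (+0.4507, +0.8927)
n_1 = (-0.3417, +0.9398)
n_2 = (-0.8650, +0.5018)
n_3 = (-0.8487, -0.5289)
n_4 = (-0.2686, -0.9633)
n_5 = (+0.1220, -0.9925)
n_6 = (+0.8477, -0.5305)
n_7 = (+0.9588, +0.2841)
  (0,1): δ = 133.23°  ·
  (0,2): δ = 93.33°  ·
  (0,3): δ = 31.28°  ✓
  (0,4): δ = 11.21°  ✓
  (0,5): δ = 33.80°  ✓
  (0,6): δ = 84.75°  ·
  (0,7): δ = 133.29°  ·
  (1,2): δ = 140.10°  ·
  (1,3): δ = 78.05°  ·
  (1,4): δ = 35.56°  ✓
  (1,5): δ = 12.97°  ✓
  (1,6): δ = 37.98°  ✓
  (1,7): δ = 86.52°  ·
  (2,3): δ = 117.95°  ·
  (2,4): δ = 75.46°  ·
  (2,5): δ = 52.87°  ·
  (2,6): δ = 1.92°  ✓
  (2,7): δ = 46.62°  ·
  (3,4): δ = 137.51°  ·
  (3,5): δ = 114.92°  ·
  (3,6): δ = 63.97°  ·
  (3,7): δ = 15.42°  ✓
  (4,5): δ = 157.41°  ·
  (4,6): δ = 106.46°  ·
  (4,7): δ = 57.91°  ·
  (5,6): δ = 129.05°  ·
  (5,7): δ = 80.51°  ·
  (6,7): δ = 131.45°  ·
antipodal pairs: 8

count = 8; pairs: (0,3), (0,4), (0,5), (1,4), (1,5), (1,6), (2,6), (3,7)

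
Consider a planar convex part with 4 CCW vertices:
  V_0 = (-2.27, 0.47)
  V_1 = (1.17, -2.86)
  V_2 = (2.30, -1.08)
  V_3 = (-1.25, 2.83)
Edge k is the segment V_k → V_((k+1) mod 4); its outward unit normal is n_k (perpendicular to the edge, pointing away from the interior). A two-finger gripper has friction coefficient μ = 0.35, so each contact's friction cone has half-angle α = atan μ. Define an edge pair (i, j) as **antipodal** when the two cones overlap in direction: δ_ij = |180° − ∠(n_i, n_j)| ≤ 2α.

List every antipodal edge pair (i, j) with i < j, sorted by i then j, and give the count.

α = atan 0.35 = 19.29°;  2α = 38.58°
n_0 = (-0.6955, -0.7185)
n_1 = (+0.8442, -0.5360)
n_2 = (+0.7404, +0.6722)
n_3 = (-0.9179, +0.3967)
  (0,1): δ = 78.34°  ·
  (0,2): δ = 3.69°  ✓
  (0,3): δ = 110.69°  ·
  (1,2): δ = 105.35°  ·
  (1,3): δ = 9.03°  ✓
  (2,3): δ = 65.61°  ·
antipodal pairs: 2

count = 2; pairs: (0,2), (1,3)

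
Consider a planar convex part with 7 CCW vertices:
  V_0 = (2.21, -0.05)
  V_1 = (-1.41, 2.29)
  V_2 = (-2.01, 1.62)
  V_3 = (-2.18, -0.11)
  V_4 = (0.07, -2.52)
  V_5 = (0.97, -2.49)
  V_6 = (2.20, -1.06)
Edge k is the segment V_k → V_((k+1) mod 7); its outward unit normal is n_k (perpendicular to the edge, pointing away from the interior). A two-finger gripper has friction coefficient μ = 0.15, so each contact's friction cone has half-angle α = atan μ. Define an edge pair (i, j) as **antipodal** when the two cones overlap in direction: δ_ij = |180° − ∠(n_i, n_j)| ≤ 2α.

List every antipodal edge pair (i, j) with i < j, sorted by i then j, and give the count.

count = 3; pairs: (0,3), (1,5), (2,6)

α = atan 0.15 = 8.53°;  2α = 17.06°
n_0 = (+0.5429, +0.8398)
n_1 = (-0.7450, +0.6671)
n_2 = (-0.9952, +0.0978)
n_3 = (-0.7310, -0.6824)
n_4 = (+0.0333, -0.9994)
n_5 = (+0.7581, -0.6521)
n_6 = (+1.0000, -0.0099)
  (0,1): δ = 98.97°  ·
  (0,2): δ = 62.73°  ·
  (0,3): δ = 14.09°  ✓
  (0,4): δ = 34.79°  ·
  (0,5): δ = 82.18°  ·
  (0,6): δ = 122.31°  ·
  (1,2): δ = 143.77°  ·
  (1,3): δ = 95.12°  ·
  (1,4): δ = 46.25°  ·
  (1,5): δ = 1.15°  ✓
  (1,6): δ = 41.28°  ·
  (2,3): δ = 131.35°  ·
  (2,4): δ = 82.48°  ·
  (2,5): δ = 35.09°  ·
  (2,6): δ = 5.04°  ✓
  (3,4): δ = 131.12°  ·
  (3,5): δ = 83.73°  ·
  (3,6): δ = 43.60°  ·
  (4,5): δ = 132.61°  ·
  (4,6): δ = 92.48°  ·
  (5,6): δ = 139.87°  ·
antipodal pairs: 3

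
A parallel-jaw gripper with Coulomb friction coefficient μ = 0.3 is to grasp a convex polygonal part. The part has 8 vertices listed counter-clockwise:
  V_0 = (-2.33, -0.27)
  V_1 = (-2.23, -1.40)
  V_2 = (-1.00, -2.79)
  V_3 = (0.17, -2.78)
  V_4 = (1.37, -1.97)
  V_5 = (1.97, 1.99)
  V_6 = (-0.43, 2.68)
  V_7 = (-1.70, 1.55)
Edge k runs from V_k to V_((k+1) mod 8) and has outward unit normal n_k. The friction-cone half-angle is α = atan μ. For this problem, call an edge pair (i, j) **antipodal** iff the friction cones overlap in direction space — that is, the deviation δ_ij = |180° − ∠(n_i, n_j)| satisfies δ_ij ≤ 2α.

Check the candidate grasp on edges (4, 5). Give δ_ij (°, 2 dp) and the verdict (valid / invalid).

α = atan 0.3 = 16.70°;  2α = 33.40°
edge 4: e_4 = (+0.60, +3.96);  n_4 = (+0.9887, -0.1498)
edge 5: e_5 = (-2.40, +0.69);  n_5 = (+0.2763, +0.9611)
∠(n_4, n_5) = 82.58°
δ = |180° − 82.58°| = 97.42°
97.42° > 2α = 33.40°  →  invalid

δ = 97.42°, invalid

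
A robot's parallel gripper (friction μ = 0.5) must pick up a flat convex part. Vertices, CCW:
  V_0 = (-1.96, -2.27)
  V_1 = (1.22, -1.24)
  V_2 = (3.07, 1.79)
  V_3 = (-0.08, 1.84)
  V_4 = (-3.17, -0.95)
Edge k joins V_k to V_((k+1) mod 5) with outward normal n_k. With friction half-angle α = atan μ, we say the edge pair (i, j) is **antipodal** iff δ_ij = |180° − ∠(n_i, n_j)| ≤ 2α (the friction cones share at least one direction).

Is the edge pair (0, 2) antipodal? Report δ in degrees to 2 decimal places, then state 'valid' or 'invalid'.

δ = 18.86°, valid

α = atan 0.5 = 26.57°;  2α = 53.13°
edge 0: e_0 = (+3.18, +1.03);  n_0 = (+0.3081, -0.9513)
edge 2: e_2 = (-3.15, +0.05);  n_2 = (+0.0159, +0.9999)
∠(n_0, n_2) = 161.14°
δ = |180° − 161.14°| = 18.86°
18.86° ≤ 2α = 53.13°  →  valid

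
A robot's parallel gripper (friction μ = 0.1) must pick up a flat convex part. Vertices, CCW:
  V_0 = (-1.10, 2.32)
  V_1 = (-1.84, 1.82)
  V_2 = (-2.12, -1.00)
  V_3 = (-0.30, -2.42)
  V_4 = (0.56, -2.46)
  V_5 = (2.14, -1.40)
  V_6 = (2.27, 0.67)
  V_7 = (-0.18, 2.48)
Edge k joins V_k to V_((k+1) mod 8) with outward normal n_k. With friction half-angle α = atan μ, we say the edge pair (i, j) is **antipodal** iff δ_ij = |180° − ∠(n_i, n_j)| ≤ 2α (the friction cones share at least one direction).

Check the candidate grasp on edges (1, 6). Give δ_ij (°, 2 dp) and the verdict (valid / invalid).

α = atan 0.1 = 5.71°;  2α = 11.42°
edge 1: e_1 = (-0.28, -2.82);  n_1 = (-0.9951, +0.0988)
edge 6: e_6 = (-2.45, +1.81);  n_6 = (+0.5942, +0.8043)
∠(n_1, n_6) = 120.79°
δ = |180° − 120.79°| = 59.21°
59.21° > 2α = 11.42°  →  invalid

δ = 59.21°, invalid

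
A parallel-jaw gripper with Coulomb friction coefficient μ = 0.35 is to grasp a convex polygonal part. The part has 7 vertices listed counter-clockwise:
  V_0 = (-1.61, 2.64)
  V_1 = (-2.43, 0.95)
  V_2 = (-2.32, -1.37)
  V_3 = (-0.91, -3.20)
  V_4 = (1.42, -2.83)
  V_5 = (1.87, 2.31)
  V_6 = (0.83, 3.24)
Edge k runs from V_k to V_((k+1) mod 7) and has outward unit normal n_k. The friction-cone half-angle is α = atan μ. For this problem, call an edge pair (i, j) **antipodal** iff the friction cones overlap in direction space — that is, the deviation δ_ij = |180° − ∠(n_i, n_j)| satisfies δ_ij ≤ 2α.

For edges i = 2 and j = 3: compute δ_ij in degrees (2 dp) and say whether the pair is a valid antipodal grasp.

α = atan 0.35 = 19.29°;  2α = 38.58°
edge 2: e_2 = (+1.41, -1.83);  n_2 = (-0.7921, -0.6103)
edge 3: e_3 = (+2.33, +0.37);  n_3 = (+0.1568, -0.9876)
∠(n_2, n_3) = 61.41°
δ = |180° − 61.41°| = 118.59°
118.59° > 2α = 38.58°  →  invalid

δ = 118.59°, invalid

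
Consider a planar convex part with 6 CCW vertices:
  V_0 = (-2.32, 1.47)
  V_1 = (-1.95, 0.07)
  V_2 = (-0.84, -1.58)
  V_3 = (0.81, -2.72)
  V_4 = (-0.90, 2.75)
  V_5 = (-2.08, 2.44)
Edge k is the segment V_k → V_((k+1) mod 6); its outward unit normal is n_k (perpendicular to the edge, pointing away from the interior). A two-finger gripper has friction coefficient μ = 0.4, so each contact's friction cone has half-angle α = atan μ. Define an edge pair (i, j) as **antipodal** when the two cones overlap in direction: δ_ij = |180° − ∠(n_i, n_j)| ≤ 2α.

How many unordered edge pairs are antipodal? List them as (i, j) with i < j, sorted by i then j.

α = atan 0.4 = 21.80°;  2α = 43.60°
n_0 = (-0.9668, -0.2555)
n_1 = (-0.8297, -0.5582)
n_2 = (-0.5684, -0.8227)
n_3 = (+0.9544, +0.2984)
n_4 = (-0.2541, +0.9672)
n_5 = (-0.9707, +0.2402)
  (0,1): δ = 160.87°  ·
  (0,2): δ = 139.44°  ·
  (0,3): δ = 2.56°  ✓
  (0,4): δ = 89.92°  ·
  (0,5): δ = 151.30°  ·
  (1,2): δ = 158.57°  ·
  (1,3): δ = 16.57°  ✓
  (1,4): δ = 70.79°  ·
  (1,5): δ = 132.17°  ·
  (2,3): δ = 38.00°  ✓
  (2,4): δ = 49.36°  ·
  (2,5): δ = 110.74°  ·
  (3,4): δ = 92.64°  ·
  (3,5): δ = 31.26°  ✓
  (4,5): δ = 118.62°  ·
antipodal pairs: 4

count = 4; pairs: (0,3), (1,3), (2,3), (3,5)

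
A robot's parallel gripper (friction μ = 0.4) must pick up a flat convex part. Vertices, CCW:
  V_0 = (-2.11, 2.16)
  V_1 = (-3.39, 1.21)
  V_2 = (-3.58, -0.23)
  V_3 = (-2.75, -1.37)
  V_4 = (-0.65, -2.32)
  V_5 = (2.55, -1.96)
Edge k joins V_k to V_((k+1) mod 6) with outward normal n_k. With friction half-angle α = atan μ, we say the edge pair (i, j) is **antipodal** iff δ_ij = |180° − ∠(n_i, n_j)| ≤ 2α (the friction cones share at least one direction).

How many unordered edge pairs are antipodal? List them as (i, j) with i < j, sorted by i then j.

α = atan 0.4 = 21.80°;  2α = 43.60°
n_0 = (-0.5960, +0.8030)
n_1 = (-0.9914, +0.1308)
n_2 = (-0.8084, -0.5886)
n_3 = (-0.4122, -0.9111)
n_4 = (+0.1118, -0.9937)
n_5 = (+0.6624, +0.7492)
  (0,1): δ = 134.10°  ·
  (0,2): δ = 90.53°  ·
  (0,3): δ = 60.92°  ·
  (0,4): δ = 30.16°  ✓
  (0,5): δ = 101.94°  ·
  (1,2): δ = 136.43°  ·
  (1,3): δ = 106.82°  ·
  (1,4): δ = 76.06°  ·
  (1,5): δ = 56.04°  ·
  (2,3): δ = 150.40°  ·
  (2,4): δ = 119.64°  ·
  (2,5): δ = 12.46°  ✓
  (3,4): δ = 149.24°  ·
  (3,5): δ = 17.14°  ✓
  (4,5): δ = 47.90°  ·
antipodal pairs: 3

count = 3; pairs: (0,4), (2,5), (3,5)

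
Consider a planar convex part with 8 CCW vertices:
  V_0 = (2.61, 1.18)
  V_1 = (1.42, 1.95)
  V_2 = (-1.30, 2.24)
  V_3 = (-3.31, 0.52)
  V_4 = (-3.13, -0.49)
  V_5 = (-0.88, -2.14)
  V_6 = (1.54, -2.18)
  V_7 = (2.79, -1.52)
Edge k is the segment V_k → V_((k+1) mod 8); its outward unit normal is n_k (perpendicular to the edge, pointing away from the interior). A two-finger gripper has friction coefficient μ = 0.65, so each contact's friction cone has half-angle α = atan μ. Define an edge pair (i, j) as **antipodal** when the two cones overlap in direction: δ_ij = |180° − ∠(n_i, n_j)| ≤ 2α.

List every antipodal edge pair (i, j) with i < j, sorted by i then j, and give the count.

count = 12; pairs: (0,3), (0,4), (0,5), (0,6), (1,4), (1,5), (1,6), (2,5), (2,6), (2,7), (3,7), (4,7)

α = atan 0.65 = 33.02°;  2α = 66.05°
n_0 = (+0.5433, +0.8396)
n_1 = (+0.1060, +0.9944)
n_2 = (-0.6502, +0.7598)
n_3 = (-0.9845, -0.1755)
n_4 = (-0.5914, -0.8064)
n_5 = (-0.0165, -0.9999)
n_6 = (+0.4669, -0.8843)
n_7 = (+0.9978, +0.0665)
  (0,1): δ = 153.18°  ·
  (0,2): δ = 106.54°  ·
  (0,3): δ = 46.99°  ✓
  (0,4): δ = 3.35°  ✓
  (0,5): δ = 31.96°  ✓
  (0,6): δ = 60.74°  ✓
  (0,7): δ = 126.72°  ·
  (1,2): δ = 133.36°  ·
  (1,3): δ = 73.81°  ·
  (1,4): δ = 30.17°  ✓
  (1,5): δ = 5.14°  ✓
  (1,6): δ = 33.92°  ✓
  (1,7): δ = 99.90°  ·
  (2,3): δ = 120.45°  ·
  (2,4): δ = 76.81°  ·
  (2,5): δ = 41.50°  ✓
  (2,6): δ = 12.72°  ✓
  (2,7): δ = 53.26°  ✓
  (3,4): δ = 136.36°  ·
  (3,5): δ = 101.05°  ·
  (3,6): δ = 72.27°  ·
  (3,7): δ = 6.29°  ✓
  (4,5): δ = 144.69°  ·
  (4,6): δ = 115.91°  ·
  (4,7): δ = 49.93°  ✓
  (5,6): δ = 151.22°  ·
  (5,7): δ = 85.24°  ·
  (6,7): δ = 114.02°  ·
antipodal pairs: 12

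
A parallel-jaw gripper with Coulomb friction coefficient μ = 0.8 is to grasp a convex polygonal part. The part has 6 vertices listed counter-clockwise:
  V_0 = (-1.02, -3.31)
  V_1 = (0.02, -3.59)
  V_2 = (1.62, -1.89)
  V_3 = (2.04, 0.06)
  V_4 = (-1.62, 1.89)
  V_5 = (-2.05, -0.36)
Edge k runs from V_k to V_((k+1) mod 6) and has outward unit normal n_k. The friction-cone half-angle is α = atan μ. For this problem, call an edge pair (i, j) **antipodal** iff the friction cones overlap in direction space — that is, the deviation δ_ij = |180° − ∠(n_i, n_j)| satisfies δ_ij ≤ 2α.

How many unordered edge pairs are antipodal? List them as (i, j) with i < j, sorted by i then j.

count = 8; pairs: (0,3), (1,3), (1,4), (1,5), (2,4), (2,5), (3,4), (3,5)

α = atan 0.8 = 38.66°;  2α = 77.32°
n_0 = (-0.2600, -0.9656)
n_1 = (+0.7282, -0.6854)
n_2 = (+0.9776, -0.2106)
n_3 = (+0.4472, +0.8944)
n_4 = (-0.9822, +0.1877)
n_5 = (-0.9441, -0.3296)
  (0,1): δ = 118.20°  ·
  (0,2): δ = 87.09°  ·
  (0,3): δ = 11.50°  ✓
  (0,4): δ = 94.25°  ·
  (0,5): δ = 124.32°  ·
  (1,2): δ = 148.89°  ·
  (1,3): δ = 73.30°  ✓
  (1,4): δ = 32.44°  ✓
  (1,5): δ = 62.51°  ✓
  (2,3): δ = 104.41°  ·
  (2,4): δ = 1.34°  ✓
  (2,5): δ = 31.40°  ✓
  (3,4): δ = 74.25°  ✓
  (3,5): δ = 44.19°  ✓
  (4,5): δ = 149.93°  ·
antipodal pairs: 8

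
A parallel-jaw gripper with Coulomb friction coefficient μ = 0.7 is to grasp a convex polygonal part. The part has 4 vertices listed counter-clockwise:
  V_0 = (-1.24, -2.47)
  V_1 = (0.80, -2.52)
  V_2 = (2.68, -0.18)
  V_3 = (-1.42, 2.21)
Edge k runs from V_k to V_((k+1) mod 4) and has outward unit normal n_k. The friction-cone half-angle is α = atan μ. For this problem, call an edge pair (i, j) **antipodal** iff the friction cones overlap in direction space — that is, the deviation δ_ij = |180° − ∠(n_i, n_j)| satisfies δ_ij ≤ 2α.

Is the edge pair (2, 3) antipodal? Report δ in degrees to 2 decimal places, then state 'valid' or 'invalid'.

δ = 57.56°, valid

α = atan 0.7 = 34.99°;  2α = 69.98°
edge 2: e_2 = (-4.10, +2.39);  n_2 = (+0.5036, +0.8639)
edge 3: e_3 = (+0.18, -4.68);  n_3 = (-0.9993, -0.0384)
∠(n_2, n_3) = 122.44°
δ = |180° − 122.44°| = 57.56°
57.56° ≤ 2α = 69.98°  →  valid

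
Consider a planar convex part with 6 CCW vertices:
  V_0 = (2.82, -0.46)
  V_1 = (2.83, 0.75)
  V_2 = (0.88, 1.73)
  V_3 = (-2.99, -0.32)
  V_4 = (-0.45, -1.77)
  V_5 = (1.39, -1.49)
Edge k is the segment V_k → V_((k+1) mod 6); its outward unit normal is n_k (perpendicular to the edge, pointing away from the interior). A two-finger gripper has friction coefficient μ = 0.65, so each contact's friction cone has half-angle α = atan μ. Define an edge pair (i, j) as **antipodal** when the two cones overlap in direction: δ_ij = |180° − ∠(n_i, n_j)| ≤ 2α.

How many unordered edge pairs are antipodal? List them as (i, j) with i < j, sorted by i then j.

count = 8; pairs: (0,2), (0,3), (1,3), (1,4), (1,5), (2,3), (2,4), (2,5)

α = atan 0.65 = 33.02°;  2α = 66.05°
n_0 = (+1.0000, -0.0083)
n_1 = (+0.4490, +0.8935)
n_2 = (-0.4681, +0.8837)
n_3 = (-0.4958, -0.8685)
n_4 = (+0.1504, -0.9886)
n_5 = (+0.5845, -0.8114)
  (0,1): δ = 116.21°  ·
  (0,2): δ = 61.62°  ✓
  (0,3): δ = 60.75°  ✓
  (0,4): δ = 99.13°  ·
  (0,5): δ = 126.24°  ·
  (1,2): δ = 125.41°  ·
  (1,3): δ = 3.04°  ✓
  (1,4): δ = 35.34°  ✓
  (1,5): δ = 62.45°  ✓
  (2,3): δ = 57.63°  ✓
  (2,4): δ = 19.26°  ✓
  (2,5): δ = 7.85°  ✓
  (3,4): δ = 141.63°  ·
  (3,5): δ = 114.51°  ·
  (4,5): δ = 152.89°  ·
antipodal pairs: 8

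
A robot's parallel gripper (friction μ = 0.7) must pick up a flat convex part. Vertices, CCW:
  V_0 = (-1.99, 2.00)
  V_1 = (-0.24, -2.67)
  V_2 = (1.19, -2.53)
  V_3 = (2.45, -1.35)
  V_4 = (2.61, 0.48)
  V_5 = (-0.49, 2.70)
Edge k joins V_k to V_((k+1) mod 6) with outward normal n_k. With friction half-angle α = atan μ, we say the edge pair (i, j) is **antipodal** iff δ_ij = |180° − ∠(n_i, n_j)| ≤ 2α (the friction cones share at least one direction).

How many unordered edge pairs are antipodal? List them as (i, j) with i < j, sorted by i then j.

α = atan 0.7 = 34.99°;  2α = 69.98°
n_0 = (-0.9364, -0.3509)
n_1 = (+0.0974, -0.9952)
n_2 = (+0.6836, -0.7299)
n_3 = (+0.9962, -0.0871)
n_4 = (+0.5822, +0.8130)
n_5 = (-0.4229, +0.9062)
  (0,1): δ = 104.95°  ·
  (0,2): δ = 67.42°  ✓
  (0,3): δ = 25.54°  ✓
  (0,4): δ = 33.85°  ✓
  (0,5): δ = 94.47°  ·
  (1,2): δ = 142.47°  ·
  (1,3): δ = 100.59°  ·
  (1,4): δ = 41.20°  ✓
  (1,5): δ = 19.43°  ✓
  (2,3): δ = 138.12°  ·
  (2,4): δ = 78.73°  ·
  (2,5): δ = 18.11°  ✓
  (3,4): δ = 120.61°  ·
  (3,5): δ = 59.99°  ✓
  (4,5): δ = 119.38°  ·
antipodal pairs: 7

count = 7; pairs: (0,2), (0,3), (0,4), (1,4), (1,5), (2,5), (3,5)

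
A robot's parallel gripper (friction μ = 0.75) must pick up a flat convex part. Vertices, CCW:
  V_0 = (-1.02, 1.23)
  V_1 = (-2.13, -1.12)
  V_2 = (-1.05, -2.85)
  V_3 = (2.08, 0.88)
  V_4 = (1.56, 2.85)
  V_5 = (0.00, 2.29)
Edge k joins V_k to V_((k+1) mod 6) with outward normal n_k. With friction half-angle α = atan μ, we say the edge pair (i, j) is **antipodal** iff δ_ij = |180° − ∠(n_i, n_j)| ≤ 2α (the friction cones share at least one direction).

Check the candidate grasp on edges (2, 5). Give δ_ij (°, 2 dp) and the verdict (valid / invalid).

δ = 3.90°, valid

α = atan 0.75 = 36.87°;  2α = 73.74°
edge 2: e_2 = (+3.13, +3.73);  n_2 = (+0.7660, -0.6428)
edge 5: e_5 = (-1.02, -1.06);  n_5 = (-0.7206, +0.6934)
∠(n_2, n_5) = 176.10°
δ = |180° − 176.10°| = 3.90°
3.90° ≤ 2α = 73.74°  →  valid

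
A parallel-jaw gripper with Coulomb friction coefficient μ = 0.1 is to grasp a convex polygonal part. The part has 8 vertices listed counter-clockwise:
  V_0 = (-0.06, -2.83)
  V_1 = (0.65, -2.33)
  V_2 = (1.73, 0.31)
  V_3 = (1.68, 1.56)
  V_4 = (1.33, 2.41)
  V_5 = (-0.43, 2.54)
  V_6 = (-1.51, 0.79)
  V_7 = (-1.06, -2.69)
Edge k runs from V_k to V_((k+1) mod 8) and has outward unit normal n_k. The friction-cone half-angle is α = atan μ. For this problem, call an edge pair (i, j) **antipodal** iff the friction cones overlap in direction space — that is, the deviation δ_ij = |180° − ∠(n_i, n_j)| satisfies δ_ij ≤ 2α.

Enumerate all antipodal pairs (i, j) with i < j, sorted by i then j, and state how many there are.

α = atan 0.1 = 5.71°;  2α = 11.42°
n_0 = (+0.5758, -0.8176)
n_1 = (+0.9255, -0.3786)
n_2 = (+0.9992, +0.0400)
n_3 = (+0.9247, +0.3807)
n_4 = (+0.0737, +0.9973)
n_5 = (-0.8510, +0.5252)
n_6 = (-0.9917, -0.1282)
n_7 = (-0.1386, -0.9903)
  (0,1): δ = 147.40°  ·
  (0,2): δ = 122.86°  ·
  (0,3): δ = 102.77°  ·
  (0,4): δ = 39.38°  ·
  (0,5): δ = 23.17°  ·
  (0,6): δ = 62.21°  ·
  (0,7): δ = 136.88°  ·
  (1,2): δ = 155.46°  ·
  (1,3): δ = 135.37°  ·
  (1,4): δ = 71.98°  ·
  (1,5): δ = 9.43°  ✓
  (1,6): δ = 29.62°  ·
  (1,7): δ = 104.28°  ·
  (2,3): δ = 159.91°  ·
  (2,4): δ = 96.52°  ·
  (2,5): δ = 33.97°  ·
  (2,6): δ = 5.08°  ✓
  (2,7): δ = 79.74°  ·
  (3,4): δ = 116.60°  ·
  (3,5): δ = 54.06°  ·
  (3,6): δ = 15.01°  ·
  (3,7): δ = 59.65°  ·
  (4,5): δ = 117.46°  ·
  (4,6): δ = 78.41°  ·
  (4,7): δ = 3.75°  ✓
  (5,6): δ = 140.95°  ·
  (5,7): δ = 66.29°  ·
  (6,7): δ = 105.34°  ·
antipodal pairs: 3

count = 3; pairs: (1,5), (2,6), (4,7)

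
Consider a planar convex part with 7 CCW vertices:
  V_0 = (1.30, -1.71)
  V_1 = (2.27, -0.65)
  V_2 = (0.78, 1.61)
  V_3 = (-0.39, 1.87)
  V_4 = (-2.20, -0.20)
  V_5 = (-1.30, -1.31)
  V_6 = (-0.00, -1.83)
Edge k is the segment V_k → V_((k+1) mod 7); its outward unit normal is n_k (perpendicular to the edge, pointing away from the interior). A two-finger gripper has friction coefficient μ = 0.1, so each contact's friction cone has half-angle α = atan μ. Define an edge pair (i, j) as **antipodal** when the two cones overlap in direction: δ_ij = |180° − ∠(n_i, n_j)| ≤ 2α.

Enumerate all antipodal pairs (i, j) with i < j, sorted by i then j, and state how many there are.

α = atan 0.1 = 5.71°;  2α = 11.42°
n_0 = (+0.7377, -0.6751)
n_1 = (+0.8349, +0.5504)
n_2 = (+0.2169, +0.9762)
n_3 = (-0.7528, +0.6582)
n_4 = (-0.7768, -0.6298)
n_5 = (-0.3714, -0.9285)
n_6 = (+0.0919, -0.9958)
  (0,1): δ = 104.14°  ·
  (0,2): δ = 60.07°  ·
  (0,3): δ = 1.30°  ✓
  (0,4): δ = 81.50°  ·
  (0,5): δ = 110.66°  ·
  (0,6): δ = 137.74°  ·
  (1,2): δ = 135.93°  ·
  (1,3): δ = 74.56°  ·
  (1,4): δ = 5.64°  ✓
  (1,5): δ = 34.80°  ·
  (1,6): δ = 61.88°  ·
  (2,3): δ = 118.64°  ·
  (2,4): δ = 38.44°  ·
  (2,5): δ = 9.27°  ✓
  (2,6): δ = 17.80°  ·
  (3,4): δ = 99.80°  ·
  (3,5): δ = 70.64°  ·
  (3,6): δ = 43.56°  ·
  (4,5): δ = 150.84°  ·
  (4,6): δ = 123.76°  ·
  (5,6): δ = 152.92°  ·
antipodal pairs: 3

count = 3; pairs: (0,3), (1,4), (2,5)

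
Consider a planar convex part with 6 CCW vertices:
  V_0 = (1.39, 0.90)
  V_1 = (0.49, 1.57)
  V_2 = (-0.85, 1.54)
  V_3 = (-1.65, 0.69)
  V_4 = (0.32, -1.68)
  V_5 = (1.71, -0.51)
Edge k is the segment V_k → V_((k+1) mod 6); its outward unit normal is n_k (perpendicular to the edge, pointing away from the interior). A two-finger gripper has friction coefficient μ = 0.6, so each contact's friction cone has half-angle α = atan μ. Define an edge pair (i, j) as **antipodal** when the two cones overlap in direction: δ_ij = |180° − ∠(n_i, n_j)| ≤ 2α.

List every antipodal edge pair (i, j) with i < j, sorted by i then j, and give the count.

α = atan 0.6 = 30.96°;  2α = 61.93°
n_0 = (+0.5971, +0.8021)
n_1 = (-0.0224, +0.9997)
n_2 = (-0.7282, +0.6854)
n_3 = (-0.7690, -0.6392)
n_4 = (+0.6440, -0.7651)
n_5 = (+0.9752, +0.2213)
  (0,1): δ = 142.05°  ·
  (0,2): δ = 96.60°  ·
  (0,3): δ = 13.60°  ✓
  (0,4): δ = 76.75°  ·
  (0,5): δ = 139.45°  ·
  (1,2): δ = 134.55°  ·
  (1,3): δ = 51.55°  ✓
  (1,4): δ = 38.81°  ✓
  (1,5): δ = 101.50°  ·
  (2,3): δ = 97.00°  ·
  (2,4): δ = 6.65°  ✓
  (2,5): δ = 56.05°  ✓
  (3,4): δ = 89.65°  ·
  (3,5): δ = 26.95°  ✓
  (4,5): δ = 117.30°  ·
antipodal pairs: 6

count = 6; pairs: (0,3), (1,3), (1,4), (2,4), (2,5), (3,5)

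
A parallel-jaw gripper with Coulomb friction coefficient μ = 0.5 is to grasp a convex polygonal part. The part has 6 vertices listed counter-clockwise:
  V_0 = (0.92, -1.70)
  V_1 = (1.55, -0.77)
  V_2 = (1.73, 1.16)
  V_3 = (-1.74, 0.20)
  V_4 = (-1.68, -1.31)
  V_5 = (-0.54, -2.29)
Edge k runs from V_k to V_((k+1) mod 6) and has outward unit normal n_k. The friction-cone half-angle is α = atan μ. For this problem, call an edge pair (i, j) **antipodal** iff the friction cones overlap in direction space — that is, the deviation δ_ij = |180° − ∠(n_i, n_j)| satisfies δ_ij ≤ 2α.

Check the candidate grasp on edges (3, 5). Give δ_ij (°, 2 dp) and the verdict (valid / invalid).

α = atan 0.5 = 26.57°;  2α = 53.13°
edge 3: e_3 = (+0.06, -1.51);  n_3 = (-0.9992, -0.0397)
edge 5: e_5 = (+1.46, +0.59);  n_5 = (+0.3747, -0.9272)
∠(n_3, n_5) = 109.73°
δ = |180° − 109.73°| = 70.27°
70.27° > 2α = 53.13°  →  invalid

δ = 70.27°, invalid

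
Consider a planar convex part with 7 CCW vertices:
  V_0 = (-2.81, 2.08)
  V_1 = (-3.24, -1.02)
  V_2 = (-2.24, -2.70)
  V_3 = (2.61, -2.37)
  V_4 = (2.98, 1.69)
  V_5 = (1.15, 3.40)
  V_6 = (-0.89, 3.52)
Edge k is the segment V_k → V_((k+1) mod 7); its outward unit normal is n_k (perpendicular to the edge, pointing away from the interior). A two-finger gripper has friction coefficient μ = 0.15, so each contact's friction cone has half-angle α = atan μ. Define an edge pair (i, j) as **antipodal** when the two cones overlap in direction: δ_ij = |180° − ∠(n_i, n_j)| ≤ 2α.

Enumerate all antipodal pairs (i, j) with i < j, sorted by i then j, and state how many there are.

count = 3; pairs: (0,3), (1,4), (2,5)

α = atan 0.15 = 8.53°;  2α = 17.06°
n_0 = (-0.9905, +0.1374)
n_1 = (-0.8593, -0.5115)
n_2 = (+0.0679, -0.9977)
n_3 = (+0.9959, -0.0908)
n_4 = (+0.6827, +0.7307)
n_5 = (+0.0587, +0.9983)
n_6 = (-0.6000, +0.8000)
  (0,1): δ = 141.34°  ·
  (0,2): δ = 78.21°  ·
  (0,3): δ = 2.69°  ✓
  (0,4): δ = 54.84°  ·
  (0,5): δ = 94.53°  ·
  (0,6): δ = 134.77°  ·
  (1,2): δ = 116.87°  ·
  (1,3): δ = 35.97°  ·
  (1,4): δ = 16.18°  ✓
  (1,5): δ = 55.87°  ·
  (1,6): δ = 96.11°  ·
  (2,3): δ = 99.10°  ·
  (2,4): δ = 46.95°  ·
  (2,5): δ = 7.26°  ✓
  (2,6): δ = 32.98°  ·
  (3,4): δ = 127.85°  ·
  (3,5): δ = 88.16°  ·
  (3,6): δ = 47.92°  ·
  (4,5): δ = 140.31°  ·
  (4,6): δ = 100.07°  ·
  (5,6): δ = 139.76°  ·
antipodal pairs: 3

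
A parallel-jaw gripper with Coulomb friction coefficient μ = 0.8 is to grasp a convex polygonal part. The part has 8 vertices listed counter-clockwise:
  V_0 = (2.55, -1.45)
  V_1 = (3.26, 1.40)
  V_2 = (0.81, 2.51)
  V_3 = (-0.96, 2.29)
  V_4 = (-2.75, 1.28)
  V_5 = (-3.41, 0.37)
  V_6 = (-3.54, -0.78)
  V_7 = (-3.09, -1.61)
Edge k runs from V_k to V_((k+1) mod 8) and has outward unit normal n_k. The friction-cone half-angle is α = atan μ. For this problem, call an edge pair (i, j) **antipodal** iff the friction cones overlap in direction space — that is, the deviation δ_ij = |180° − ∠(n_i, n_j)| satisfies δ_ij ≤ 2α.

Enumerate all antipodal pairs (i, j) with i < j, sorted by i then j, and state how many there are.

α = atan 0.8 = 38.66°;  2α = 77.32°
n_0 = (+0.9703, -0.2417)
n_1 = (+0.4127, +0.9109)
n_2 = (-0.1233, +0.9924)
n_3 = (-0.4914, +0.8709)
n_4 = (-0.8095, +0.5871)
n_5 = (-0.9937, +0.1123)
n_6 = (-0.8791, -0.4766)
n_7 = (+0.0284, -0.9996)
  (0,1): δ = 100.38°  ·
  (0,2): δ = 68.93°  ✓
  (0,3): δ = 46.58°  ✓
  (0,4): δ = 21.96°  ✓
  (0,5): δ = 7.54°  ✓
  (0,6): δ = 42.45°  ✓
  (0,7): δ = 105.61°  ·
  (1,2): δ = 148.54°  ·
  (1,3): δ = 126.19°  ·
  (1,4): δ = 101.58°  ·
  (1,5): δ = 72.08°  ✓
  (1,6): δ = 37.16°  ✓
  (1,7): δ = 26.00°  ✓
  (2,3): δ = 157.65°  ·
  (2,4): δ = 133.04°  ·
  (2,5): δ = 103.53°  ·
  (2,6): δ = 68.62°  ✓
  (2,7): δ = 5.46°  ✓
  (3,4): δ = 155.39°  ·
  (3,5): δ = 125.88°  ·
  (3,6): δ = 90.97°  ·
  (3,7): δ = 27.81°  ✓
  (4,5): δ = 150.50°  ·
  (4,6): δ = 115.58°  ·
  (4,7): δ = 52.42°  ✓
  (5,6): δ = 145.09°  ·
  (5,7): δ = 81.93°  ·
  (6,7): δ = 116.84°  ·
antipodal pairs: 12

count = 12; pairs: (0,2), (0,3), (0,4), (0,5), (0,6), (1,5), (1,6), (1,7), (2,6), (2,7), (3,7), (4,7)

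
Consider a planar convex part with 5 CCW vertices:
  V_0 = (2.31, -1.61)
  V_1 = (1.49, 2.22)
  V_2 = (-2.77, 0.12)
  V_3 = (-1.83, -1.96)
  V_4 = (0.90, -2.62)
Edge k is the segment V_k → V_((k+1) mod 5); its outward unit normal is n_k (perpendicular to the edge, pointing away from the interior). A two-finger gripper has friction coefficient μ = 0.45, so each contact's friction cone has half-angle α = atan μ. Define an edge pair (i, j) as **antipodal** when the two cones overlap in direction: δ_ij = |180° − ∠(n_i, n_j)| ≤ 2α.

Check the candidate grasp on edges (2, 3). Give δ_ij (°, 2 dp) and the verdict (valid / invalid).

α = atan 0.45 = 24.23°;  2α = 48.46°
edge 2: e_2 = (+0.94, -2.08);  n_2 = (-0.9113, -0.4118)
edge 3: e_3 = (+2.73, -0.66);  n_3 = (-0.2350, -0.9720)
∠(n_2, n_3) = 52.09°
δ = |180° − 52.09°| = 127.91°
127.91° > 2α = 48.46°  →  invalid

δ = 127.91°, invalid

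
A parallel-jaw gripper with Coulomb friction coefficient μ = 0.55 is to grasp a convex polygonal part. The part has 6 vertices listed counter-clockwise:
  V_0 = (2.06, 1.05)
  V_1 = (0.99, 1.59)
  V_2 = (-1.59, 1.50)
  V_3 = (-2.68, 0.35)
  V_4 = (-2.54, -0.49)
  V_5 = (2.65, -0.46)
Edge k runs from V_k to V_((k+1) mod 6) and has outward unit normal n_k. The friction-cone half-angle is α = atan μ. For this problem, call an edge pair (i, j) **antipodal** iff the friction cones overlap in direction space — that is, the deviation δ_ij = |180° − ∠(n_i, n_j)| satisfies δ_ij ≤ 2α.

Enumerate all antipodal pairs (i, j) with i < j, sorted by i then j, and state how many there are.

count = 5; pairs: (0,3), (0,4), (1,4), (2,4), (3,5)

α = atan 0.55 = 28.81°;  2α = 57.62°
n_0 = (+0.4505, +0.8928)
n_1 = (-0.0349, +0.9994)
n_2 = (-0.7258, +0.6879)
n_3 = (-0.9864, -0.1644)
n_4 = (+0.0058, -1.0000)
n_5 = (+0.9314, +0.3639)
  (0,1): δ = 151.22°  ·
  (0,2): δ = 106.69°  ·
  (0,3): δ = 53.76°  ✓
  (0,4): δ = 27.11°  ✓
  (0,5): δ = 138.12°  ·
  (1,2): δ = 135.46°  ·
  (1,3): δ = 82.54°  ·
  (1,4): δ = 1.67°  ✓
  (1,5): δ = 109.34°  ·
  (2,3): δ = 127.07°  ·
  (2,4): δ = 46.20°  ✓
  (2,5): δ = 64.81°  ·
  (3,4): δ = 99.13°  ·
  (3,5): δ = 11.88°  ✓
  (4,5): δ = 68.99°  ·
antipodal pairs: 5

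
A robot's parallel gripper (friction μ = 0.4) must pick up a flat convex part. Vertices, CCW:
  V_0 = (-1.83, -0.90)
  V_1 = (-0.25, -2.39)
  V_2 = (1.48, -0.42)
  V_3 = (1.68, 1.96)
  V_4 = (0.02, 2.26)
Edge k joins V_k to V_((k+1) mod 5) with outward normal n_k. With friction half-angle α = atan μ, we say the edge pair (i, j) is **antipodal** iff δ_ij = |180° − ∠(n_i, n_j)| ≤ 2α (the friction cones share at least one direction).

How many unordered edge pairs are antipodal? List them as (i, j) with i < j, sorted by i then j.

count = 3; pairs: (0,3), (1,4), (2,4)

α = atan 0.4 = 21.80°;  2α = 43.60°
n_0 = (-0.6861, -0.7275)
n_1 = (+0.7514, -0.6599)
n_2 = (+0.9965, -0.0837)
n_3 = (+0.1778, +0.9841)
n_4 = (-0.8630, +0.5052)
  (0,1): δ = 87.97°  ·
  (0,2): δ = 51.48°  ·
  (0,3): δ = 33.08°  ✓
  (0,4): δ = 102.97°  ·
  (1,2): δ = 143.51°  ·
  (1,3): δ = 58.96°  ·
  (1,4): δ = 10.94°  ✓
  (2,3): δ = 95.44°  ·
  (2,4): δ = 25.54°  ✓
  (3,4): δ = 110.10°  ·
antipodal pairs: 3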